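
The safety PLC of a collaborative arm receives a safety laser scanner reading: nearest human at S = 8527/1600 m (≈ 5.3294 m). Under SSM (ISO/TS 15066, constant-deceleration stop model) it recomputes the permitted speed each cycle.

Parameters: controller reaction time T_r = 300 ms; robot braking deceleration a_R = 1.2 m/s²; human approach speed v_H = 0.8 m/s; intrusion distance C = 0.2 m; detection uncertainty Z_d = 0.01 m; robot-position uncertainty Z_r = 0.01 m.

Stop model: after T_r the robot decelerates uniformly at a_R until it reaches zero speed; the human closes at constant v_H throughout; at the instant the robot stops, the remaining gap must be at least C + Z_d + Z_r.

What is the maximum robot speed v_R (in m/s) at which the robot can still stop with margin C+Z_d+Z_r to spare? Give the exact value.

quadratic (5/12)·v² + (29/30)·v + (-7791/1600) = 0
  disc = (29/30)² − 4·(5/12)·(-7791/1600) = 130321/14400 ; √disc = 361/120
  v_R = (−(29/30) + 361/120) / (2·(5/12)) = 49/20 m/s
check:
stop time T_s = (49/20)/(6/5) = 2.0417 s
robot in T_r: 2.4500·0.3000 = 0.7350 m
robot covers 2.4500·2.0417 − ½·1.2000·2.0417² = 2.5010 m while stopping
human over T_r+T_s: 0.8000·(0.3000+2.0417) = 1.8733 m
residual clearance needed = 0.2000+0.0100+0.0100 = 0.2200 m
sum ≈ 0.7350+2.5010+1.8733+0.2200 ≈ 5.3294 m = S ✓

v_R_max = 49/20 m/s = 2.4500 m/s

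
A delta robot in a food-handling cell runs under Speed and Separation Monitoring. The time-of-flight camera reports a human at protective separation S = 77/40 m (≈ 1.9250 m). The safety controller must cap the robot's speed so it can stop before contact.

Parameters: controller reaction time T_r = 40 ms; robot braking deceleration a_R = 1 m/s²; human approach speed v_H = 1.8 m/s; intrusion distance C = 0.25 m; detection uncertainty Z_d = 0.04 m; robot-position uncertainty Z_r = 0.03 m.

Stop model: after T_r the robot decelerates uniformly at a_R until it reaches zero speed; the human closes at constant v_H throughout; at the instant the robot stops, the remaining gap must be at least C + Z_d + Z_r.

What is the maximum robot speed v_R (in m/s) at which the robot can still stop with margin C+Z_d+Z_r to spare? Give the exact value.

v_R_max = 7/10 m/s = 0.7000 m/s

at the boundary: (1/2)·v² + (46/25)·v + (-1533/1000) = 0
  disc = (46/25)² − 4·(1/2)·(-1533/1000) = 16129/2500 ; √disc = 127/50
  v_R = (−(46/25) + 127/50) / (2·(1/2)) = 7/10 m/s
check:
braking lasts T_s = (7/10)/1 = 0.7000 s
robot covers v_R·T_r = 0.7000·0.0400 = 0.0280 m before braking
braking distance = 0.7000²/(2·1.0000) = 0.2450 m
human closes 1.8000·0.7400 = 1.3320 m
margins: 0.2500+0.0400+0.0300 = 0.3200 m
sum ≈ 0.0280+0.2450+1.3320+0.3200 ≈ 1.9250 m = S ✓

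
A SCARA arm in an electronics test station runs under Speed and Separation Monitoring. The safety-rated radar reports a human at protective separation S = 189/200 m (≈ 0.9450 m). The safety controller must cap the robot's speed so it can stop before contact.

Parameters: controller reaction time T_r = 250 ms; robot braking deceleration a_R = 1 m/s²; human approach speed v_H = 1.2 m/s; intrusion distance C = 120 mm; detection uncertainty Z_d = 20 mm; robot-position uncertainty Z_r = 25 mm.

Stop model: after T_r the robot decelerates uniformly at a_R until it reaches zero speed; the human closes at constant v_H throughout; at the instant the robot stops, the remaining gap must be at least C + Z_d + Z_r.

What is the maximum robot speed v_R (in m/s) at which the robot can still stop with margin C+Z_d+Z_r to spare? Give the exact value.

v_R_max = 3/10 m/s = 0.3000 m/s

quadratic (1/2)·v² + (29/20)·v + (-12/25) = 0
  disc = (29/20)² − 4·(1/2)·(-12/25) = 49/16 ; √disc = 7/4
  v_R = (−(29/20) + 7/4) / (2·(1/2)) = 3/10 m/s
check:
stop time T_s = (3/10)/1 = 0.3000 s
reaction-phase robot travel = 0.3000·0.2500 = 0.0750 m
robot under decel: 0.3000²/(2·1.0000) = 0.0450 m
human closes 1.2000·0.5500 = 0.6600 m
C+Z_d+Z_r = 0.1200+0.0200+0.0250 = 0.1650 m
sum ≈ 0.0750+0.0450+0.6600+0.1650 ≈ 0.9450 m = S ✓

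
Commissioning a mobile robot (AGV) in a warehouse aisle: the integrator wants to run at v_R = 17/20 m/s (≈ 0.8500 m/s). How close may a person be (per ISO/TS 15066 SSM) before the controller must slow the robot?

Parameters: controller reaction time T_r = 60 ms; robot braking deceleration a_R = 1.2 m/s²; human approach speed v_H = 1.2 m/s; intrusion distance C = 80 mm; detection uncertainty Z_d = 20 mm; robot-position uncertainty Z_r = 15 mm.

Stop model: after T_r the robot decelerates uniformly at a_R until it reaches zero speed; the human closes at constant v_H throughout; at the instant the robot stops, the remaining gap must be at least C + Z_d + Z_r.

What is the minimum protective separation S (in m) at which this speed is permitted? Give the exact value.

T_s = v_R/a_R = (17/20)/(6/5) = 0.7083 s
reaction-phase robot travel = 0.8500·0.0600 = 0.0510 m
robot covers 0.8500·0.7083 − ½·1.2000·0.7083² = 0.3010 m while stopping
human over T_r+T_s: 1.2000·(0.0600+0.7083) = 0.9220 m
residual clearance needed = 0.0800+0.0200+0.0150 = 0.1150 m
S_min ≈ 0.0510+0.3010+0.9220+0.1150  ⇒  S_min = 33337/24000 m

S_min = 33337/24000 m = 1.3890 m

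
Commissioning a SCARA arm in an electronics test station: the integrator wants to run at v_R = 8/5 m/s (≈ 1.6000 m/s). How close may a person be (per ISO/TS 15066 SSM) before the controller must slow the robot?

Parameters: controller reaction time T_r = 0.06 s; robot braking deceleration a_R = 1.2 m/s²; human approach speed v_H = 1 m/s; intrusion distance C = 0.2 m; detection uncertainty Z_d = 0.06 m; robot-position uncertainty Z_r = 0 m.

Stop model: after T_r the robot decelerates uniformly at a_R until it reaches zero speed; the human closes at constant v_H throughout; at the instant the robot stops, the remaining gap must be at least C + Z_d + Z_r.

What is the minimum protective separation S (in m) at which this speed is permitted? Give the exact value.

S_min = 352/125 m = 2.8160 m

braking lasts T_s = (8/5)/(6/5) = 1.3333 s
robot covers v_R·T_r = 1.6000·0.0600 = 0.0960 m before braking
robot under decel: 1.6000²/(2·1.2000) = 1.0667 m
human closes 1.0000·1.3933 = 1.3933 m
residual clearance needed = 0.2000+0.0600+0.0000 = 0.2600 m
S_min ≈ 0.0960+1.0667+1.3933+0.2600  ⇒  S_min = 352/125 m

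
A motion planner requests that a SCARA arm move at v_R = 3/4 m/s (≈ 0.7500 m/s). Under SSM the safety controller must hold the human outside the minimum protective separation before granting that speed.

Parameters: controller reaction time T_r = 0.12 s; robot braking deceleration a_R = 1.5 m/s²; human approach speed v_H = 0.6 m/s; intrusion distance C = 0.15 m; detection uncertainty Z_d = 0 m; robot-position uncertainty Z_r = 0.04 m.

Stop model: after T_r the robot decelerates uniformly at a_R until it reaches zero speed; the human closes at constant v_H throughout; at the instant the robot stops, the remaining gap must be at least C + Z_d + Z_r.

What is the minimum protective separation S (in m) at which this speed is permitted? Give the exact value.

T_s = v_R/a_R = (3/4)/(3/2) = 0.5000 s
robot in T_r: 0.7500·0.1200 = 0.0900 m
braking distance = 0.7500²/(2·1.5000) = 0.1875 m
person approaches 0.6000·(0.1200+0.5000) = 0.3720 m
C+Z_d+Z_r = 0.1500+0.0000+0.0400 = 0.1900 m
S_min ≈ 0.0900+0.1875+0.3720+0.1900  ⇒  S_min = 1679/2000 m

S_min = 1679/2000 m = 0.8395 m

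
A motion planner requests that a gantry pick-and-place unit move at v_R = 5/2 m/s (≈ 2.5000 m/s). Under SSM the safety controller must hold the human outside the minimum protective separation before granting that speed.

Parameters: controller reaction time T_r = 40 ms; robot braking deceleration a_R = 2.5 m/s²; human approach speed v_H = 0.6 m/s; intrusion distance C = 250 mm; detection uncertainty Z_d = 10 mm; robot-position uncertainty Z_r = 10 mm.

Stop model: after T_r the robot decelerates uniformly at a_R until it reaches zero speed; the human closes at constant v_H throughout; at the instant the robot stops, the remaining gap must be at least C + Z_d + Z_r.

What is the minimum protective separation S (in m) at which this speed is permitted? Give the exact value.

S_min = 561/250 m = 2.2440 m

T_s = v_R/a_R = (5/2)/(5/2) = 1.0000 s
robot in T_r: 2.5000·0.0400 = 0.1000 m
braking distance = 2.5000²/(2·2.5000) = 1.2500 m
person approaches 0.6000·(0.0400+1.0000) = 0.6240 m
C+Z_d+Z_r = 0.2500+0.0100+0.0100 = 0.2700 m
S_min ≈ 0.1000+1.2500+0.6240+0.2700  ⇒  S_min = 561/250 m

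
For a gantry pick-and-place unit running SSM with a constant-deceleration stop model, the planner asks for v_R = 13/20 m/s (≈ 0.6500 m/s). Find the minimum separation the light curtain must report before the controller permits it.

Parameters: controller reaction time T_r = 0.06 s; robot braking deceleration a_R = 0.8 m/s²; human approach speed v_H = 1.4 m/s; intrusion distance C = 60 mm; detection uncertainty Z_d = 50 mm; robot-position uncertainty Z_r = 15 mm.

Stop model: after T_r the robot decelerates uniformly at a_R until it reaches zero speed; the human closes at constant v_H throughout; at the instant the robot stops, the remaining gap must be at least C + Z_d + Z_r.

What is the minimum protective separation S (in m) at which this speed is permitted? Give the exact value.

stop time T_s = (13/20)/(4/5) = 0.8125 s
robot covers v_R·T_r = 0.6500·0.0600 = 0.0390 m before braking
braking distance = 0.6500²/(2·0.8000) = 0.2641 m
human closes 1.4000·0.8725 = 1.2215 m
margins: 0.0600+0.0500+0.0150 = 0.1250 m
S_min ≈ 0.0390+0.2641+1.2215+0.1250  ⇒  S_min = 26393/16000 m

S_min = 26393/16000 m = 1.6496 m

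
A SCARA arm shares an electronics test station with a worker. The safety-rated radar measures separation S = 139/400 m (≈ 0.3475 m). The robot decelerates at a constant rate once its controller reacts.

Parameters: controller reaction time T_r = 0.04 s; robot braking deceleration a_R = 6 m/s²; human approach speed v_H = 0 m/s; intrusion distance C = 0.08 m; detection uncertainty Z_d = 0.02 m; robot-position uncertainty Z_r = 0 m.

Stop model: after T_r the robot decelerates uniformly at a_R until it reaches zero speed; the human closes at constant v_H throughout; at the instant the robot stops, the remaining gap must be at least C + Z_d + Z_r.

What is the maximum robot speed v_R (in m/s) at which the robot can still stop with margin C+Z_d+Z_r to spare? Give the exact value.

at the boundary: (1/12)·v² + (1/25)·v + (-99/400) = 0
  disc = (1/25)² − 4·(1/12)·(-99/400) = 841/10000 ; √disc = 29/100
  v_R = (−(1/25) + 29/100) / (2·(1/12)) = 3/2 m/s
check:
braking lasts T_s = (3/2)/6 = 0.2500 s
robot covers v_R·T_r = 1.5000·0.0400 = 0.0600 m before braking
braking distance = 1.5000²/(2·6.0000) = 0.1875 m
human over T_r+T_s: 0.0000·(0.0400+0.2500) = 0.0000 m
margins: 0.0800+0.0200+0.0000 = 0.1000 m
sum ≈ 0.0600+0.1875+0.0000+0.1000 ≈ 0.3475 m = S ✓

v_R_max = 3/2 m/s = 1.5000 m/s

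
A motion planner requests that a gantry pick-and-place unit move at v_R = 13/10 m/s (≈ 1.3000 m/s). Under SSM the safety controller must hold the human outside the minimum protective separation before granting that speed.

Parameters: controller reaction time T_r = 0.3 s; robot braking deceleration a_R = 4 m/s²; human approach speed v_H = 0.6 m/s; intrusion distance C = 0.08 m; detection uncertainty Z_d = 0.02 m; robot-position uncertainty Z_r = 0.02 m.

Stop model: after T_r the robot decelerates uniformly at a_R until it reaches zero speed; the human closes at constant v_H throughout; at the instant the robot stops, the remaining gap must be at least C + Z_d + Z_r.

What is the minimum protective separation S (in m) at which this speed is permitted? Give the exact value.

S_min = 877/800 m = 1.0962 m

braking lasts T_s = (13/10)/4 = 0.3250 s
robot covers v_R·T_r = 1.3000·0.3000 = 0.3900 m before braking
robot covers 1.3000·0.3250 − ½·4.0000·0.3250² = 0.2112 m while stopping
human over T_r+T_s: 0.6000·(0.3000+0.3250) = 0.3750 m
residual clearance needed = 0.0800+0.0200+0.0200 = 0.1200 m
S_min ≈ 0.3900+0.2112+0.3750+0.1200  ⇒  S_min = 877/800 m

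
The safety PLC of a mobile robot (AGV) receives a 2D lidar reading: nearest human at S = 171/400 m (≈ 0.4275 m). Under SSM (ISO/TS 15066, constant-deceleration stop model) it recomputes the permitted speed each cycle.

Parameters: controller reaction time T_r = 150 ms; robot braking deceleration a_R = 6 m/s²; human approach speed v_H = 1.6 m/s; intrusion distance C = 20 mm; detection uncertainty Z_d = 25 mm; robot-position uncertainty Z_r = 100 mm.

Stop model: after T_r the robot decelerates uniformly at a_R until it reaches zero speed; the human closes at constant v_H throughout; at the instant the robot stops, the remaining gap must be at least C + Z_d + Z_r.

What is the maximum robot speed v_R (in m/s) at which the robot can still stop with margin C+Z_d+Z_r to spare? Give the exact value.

at the boundary: (1/12)·v² + (5/12)·v + (-17/400) = 0
  disc = (5/12)² − 4·(1/12)·(-17/400) = 169/900 ; √disc = 13/30
  v_R = (−(5/12) + 13/30) / (2·(1/12)) = 1/10 m/s
check:
stop time T_s = (1/10)/6 = 0.0167 s
robot covers v_R·T_r = 0.1000·0.1500 = 0.0150 m before braking
robot under decel: 0.1000²/(2·6.0000) = 0.0008 m
human closes 1.6000·0.1667 = 0.2667 m
residual clearance needed = 0.0200+0.0250+0.1000 = 0.1450 m
sum ≈ 0.0150+0.0008+0.2667+0.1450 ≈ 0.4275 m = S ✓

v_R_max = 1/10 m/s = 0.1000 m/s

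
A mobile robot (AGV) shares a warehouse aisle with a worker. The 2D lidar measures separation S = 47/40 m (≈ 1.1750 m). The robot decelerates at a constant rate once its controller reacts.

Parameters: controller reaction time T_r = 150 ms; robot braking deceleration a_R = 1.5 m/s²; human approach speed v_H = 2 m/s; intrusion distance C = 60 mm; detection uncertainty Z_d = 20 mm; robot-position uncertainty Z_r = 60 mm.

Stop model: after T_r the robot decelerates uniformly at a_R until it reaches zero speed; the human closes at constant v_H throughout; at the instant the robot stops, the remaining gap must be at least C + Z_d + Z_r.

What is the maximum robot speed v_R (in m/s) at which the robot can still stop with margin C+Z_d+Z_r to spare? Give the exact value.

v_R_max = 9/20 m/s = 0.4500 m/s

collect terms ⇒ (1/3)·v_R² + (89/60)·v_R + (-147/200) = 0
  disc = (89/60)² − 4·(1/3)·(-147/200) = 11449/3600 ; √disc = 107/60
  v_R = (−(89/60) + 107/60) / (2·(1/3)) = 9/20 m/s
check:
braking lasts T_s = (9/20)/(3/2) = 0.3000 s
reaction-phase robot travel = 0.4500·0.1500 = 0.0675 m
robot under decel: 0.4500²/(2·1.5000) = 0.0675 m
human closes 2.0000·0.4500 = 0.9000 m
margins: 0.0600+0.0200+0.0600 = 0.1400 m
sum ≈ 0.0675+0.0675+0.9000+0.1400 ≈ 1.1750 m = S ✓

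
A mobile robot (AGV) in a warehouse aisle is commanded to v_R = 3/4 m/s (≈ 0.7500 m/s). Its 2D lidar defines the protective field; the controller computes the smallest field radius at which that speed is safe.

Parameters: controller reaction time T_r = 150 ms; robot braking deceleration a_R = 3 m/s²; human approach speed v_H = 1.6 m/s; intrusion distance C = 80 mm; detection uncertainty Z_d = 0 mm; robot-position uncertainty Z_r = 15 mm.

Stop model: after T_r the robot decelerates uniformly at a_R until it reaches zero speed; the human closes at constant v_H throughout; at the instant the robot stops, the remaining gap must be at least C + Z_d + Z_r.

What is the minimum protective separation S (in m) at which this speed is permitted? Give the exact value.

T_s = v_R/a_R = (3/4)/3 = 0.2500 s
robot in T_r: 0.7500·0.1500 = 0.1125 m
braking distance = 0.7500²/(2·3.0000) = 0.0938 m
person approaches 1.6000·(0.1500+0.2500) = 0.6400 m
margins: 0.0800+0.0000+0.0150 = 0.0950 m
S_min ≈ 0.1125+0.0938+0.6400+0.0950  ⇒  S_min = 753/800 m

S_min = 753/800 m = 0.9413 m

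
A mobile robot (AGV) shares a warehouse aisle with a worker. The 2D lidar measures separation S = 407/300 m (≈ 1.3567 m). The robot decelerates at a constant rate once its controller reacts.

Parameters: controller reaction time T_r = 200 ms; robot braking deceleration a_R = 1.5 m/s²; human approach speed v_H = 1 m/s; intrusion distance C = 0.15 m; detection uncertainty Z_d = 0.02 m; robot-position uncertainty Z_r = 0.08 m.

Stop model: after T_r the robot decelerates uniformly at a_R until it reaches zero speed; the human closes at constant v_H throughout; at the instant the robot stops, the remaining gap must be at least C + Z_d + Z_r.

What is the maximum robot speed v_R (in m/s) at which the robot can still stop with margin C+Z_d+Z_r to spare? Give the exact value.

quadratic (1/3)·v² + (13/15)·v + (-68/75) = 0
  disc = (13/15)² − 4·(1/3)·(-68/75) = 49/25 ; √disc = 7/5
  v_R = (−(13/15) + 7/5) / (2·(1/3)) = 4/5 m/s
check:
braking lasts T_s = (4/5)/(3/2) = 0.5333 s
robot in T_r: 0.8000·0.2000 = 0.1600 m
robot under decel: 0.8000²/(2·1.5000) = 0.2133 m
human over T_r+T_s: 1.0000·(0.2000+0.5333) = 0.7333 m
C+Z_d+Z_r = 0.1500+0.0200+0.0800 = 0.2500 m
sum ≈ 0.1600+0.2133+0.7333+0.2500 ≈ 1.3567 m = S ✓

v_R_max = 4/5 m/s = 0.8000 m/s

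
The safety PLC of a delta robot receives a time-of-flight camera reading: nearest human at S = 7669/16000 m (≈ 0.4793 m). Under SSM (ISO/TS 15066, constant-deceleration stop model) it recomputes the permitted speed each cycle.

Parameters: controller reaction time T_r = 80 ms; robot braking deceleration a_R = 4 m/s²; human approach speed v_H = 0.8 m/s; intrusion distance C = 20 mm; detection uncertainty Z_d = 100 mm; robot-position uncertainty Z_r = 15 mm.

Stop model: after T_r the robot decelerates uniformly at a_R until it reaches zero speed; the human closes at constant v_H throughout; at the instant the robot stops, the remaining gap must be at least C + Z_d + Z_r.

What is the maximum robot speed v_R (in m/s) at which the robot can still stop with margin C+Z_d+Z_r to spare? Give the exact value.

v_R_max = 3/4 m/s = 0.7500 m/s

quadratic (1/8)·v² + (7/25)·v + (-897/3200) = 0
  disc = (7/25)² − 4·(1/8)·(-897/3200) = 34969/160000 ; √disc = 187/400
  v_R = (−(7/25) + 187/400) / (2·(1/8)) = 3/4 m/s
check:
braking lasts T_s = (3/4)/4 = 0.1875 s
robot in T_r: 0.7500·0.0800 = 0.0600 m
robot covers 0.7500·0.1875 − ½·4.0000·0.1875² = 0.0703 m while stopping
human over T_r+T_s: 0.8000·(0.0800+0.1875) = 0.2140 m
margins: 0.0200+0.1000+0.0150 = 0.1350 m
sum ≈ 0.0600+0.0703+0.2140+0.1350 ≈ 0.4793 m = S ✓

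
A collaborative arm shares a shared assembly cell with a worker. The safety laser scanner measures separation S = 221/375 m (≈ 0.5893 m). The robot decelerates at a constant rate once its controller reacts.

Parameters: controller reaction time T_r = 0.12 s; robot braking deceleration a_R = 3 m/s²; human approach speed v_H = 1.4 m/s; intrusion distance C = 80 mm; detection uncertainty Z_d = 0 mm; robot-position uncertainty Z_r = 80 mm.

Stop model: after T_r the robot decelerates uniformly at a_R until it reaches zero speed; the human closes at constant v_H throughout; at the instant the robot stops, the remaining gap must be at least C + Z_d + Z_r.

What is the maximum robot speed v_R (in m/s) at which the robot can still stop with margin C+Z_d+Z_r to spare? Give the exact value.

at the boundary: (1/6)·v² + (44/75)·v + (-98/375) = 0
  disc = (44/75)² − 4·(1/6)·(-98/375) = 324/625 ; √disc = 18/25
  v_R = (−(44/75) + 18/25) / (2·(1/6)) = 2/5 m/s
check:
braking lasts T_s = (2/5)/3 = 0.1333 s
robot covers v_R·T_r = 0.4000·0.1200 = 0.0480 m before braking
robot under decel: 0.4000²/(2·3.0000) = 0.0267 m
human over T_r+T_s: 1.4000·(0.1200+0.1333) = 0.3547 m
margins: 0.0800+0.0000+0.0800 = 0.1600 m
sum ≈ 0.0480+0.0267+0.3547+0.1600 ≈ 0.5893 m = S ✓

v_R_max = 2/5 m/s = 0.4000 m/s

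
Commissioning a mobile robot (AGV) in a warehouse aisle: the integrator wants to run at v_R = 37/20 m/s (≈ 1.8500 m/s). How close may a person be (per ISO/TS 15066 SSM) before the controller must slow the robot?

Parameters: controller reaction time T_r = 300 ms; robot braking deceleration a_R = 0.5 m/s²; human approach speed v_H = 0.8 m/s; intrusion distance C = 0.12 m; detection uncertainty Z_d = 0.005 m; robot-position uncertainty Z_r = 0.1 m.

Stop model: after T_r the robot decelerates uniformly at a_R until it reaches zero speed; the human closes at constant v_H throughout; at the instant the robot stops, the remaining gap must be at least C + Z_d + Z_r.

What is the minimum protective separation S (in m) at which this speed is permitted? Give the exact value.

S_min = 2961/400 m = 7.4025 m

stop time T_s = (37/20)/(1/2) = 3.7000 s
robot covers v_R·T_r = 1.8500·0.3000 = 0.5550 m before braking
robot under decel: 1.8500²/(2·0.5000) = 3.4225 m
human over T_r+T_s: 0.8000·(0.3000+3.7000) = 3.2000 m
C+Z_d+Z_r = 0.1200+0.0050+0.1000 = 0.2250 m
S_min ≈ 0.5550+3.4225+3.2000+0.2250  ⇒  S_min = 2961/400 m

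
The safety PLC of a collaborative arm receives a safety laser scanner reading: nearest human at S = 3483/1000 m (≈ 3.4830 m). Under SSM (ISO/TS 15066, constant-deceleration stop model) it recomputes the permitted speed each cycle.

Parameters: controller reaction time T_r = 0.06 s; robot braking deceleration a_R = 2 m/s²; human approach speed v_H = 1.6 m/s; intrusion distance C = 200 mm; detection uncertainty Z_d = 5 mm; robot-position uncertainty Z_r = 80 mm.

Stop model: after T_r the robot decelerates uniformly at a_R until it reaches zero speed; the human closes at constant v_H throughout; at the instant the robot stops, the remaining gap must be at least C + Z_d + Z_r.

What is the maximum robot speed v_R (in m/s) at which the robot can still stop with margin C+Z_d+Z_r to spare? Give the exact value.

v_R_max = 11/5 m/s = 2.2000 m/s

quadratic (1/4)·v² + (43/50)·v + (-1551/500) = 0
  disc = (43/50)² − 4·(1/4)·(-1551/500) = 2401/625 ; √disc = 49/25
  v_R = (−(43/50) + 49/25) / (2·(1/4)) = 11/5 m/s
check:
T_s = v_R/a_R = (11/5)/2 = 1.1000 s
robot in T_r: 2.2000·0.0600 = 0.1320 m
robot under decel: 2.2000²/(2·2.0000) = 1.2100 m
human closes 1.6000·1.1600 = 1.8560 m
C+Z_d+Z_r = 0.2000+0.0050+0.0800 = 0.2850 m
sum ≈ 0.1320+1.2100+1.8560+0.2850 ≈ 3.4830 m = S ✓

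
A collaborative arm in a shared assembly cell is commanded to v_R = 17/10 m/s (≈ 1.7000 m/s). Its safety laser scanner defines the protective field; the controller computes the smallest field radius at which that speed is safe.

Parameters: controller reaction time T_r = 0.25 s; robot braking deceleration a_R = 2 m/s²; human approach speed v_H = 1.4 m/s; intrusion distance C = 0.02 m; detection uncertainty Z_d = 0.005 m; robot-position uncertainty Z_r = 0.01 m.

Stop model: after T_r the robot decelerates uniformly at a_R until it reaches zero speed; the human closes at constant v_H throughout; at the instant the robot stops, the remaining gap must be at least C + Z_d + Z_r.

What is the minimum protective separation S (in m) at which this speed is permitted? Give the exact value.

S_min = 1089/400 m = 2.7225 m

braking lasts T_s = (17/10)/2 = 0.8500 s
robot covers v_R·T_r = 1.7000·0.2500 = 0.4250 m before braking
robot under decel: 1.7000²/(2·2.0000) = 0.7225 m
human over T_r+T_s: 1.4000·(0.2500+0.8500) = 1.5400 m
margins: 0.0200+0.0050+0.0100 = 0.0350 m
S_min ≈ 0.4250+0.7225+1.5400+0.0350  ⇒  S_min = 1089/400 m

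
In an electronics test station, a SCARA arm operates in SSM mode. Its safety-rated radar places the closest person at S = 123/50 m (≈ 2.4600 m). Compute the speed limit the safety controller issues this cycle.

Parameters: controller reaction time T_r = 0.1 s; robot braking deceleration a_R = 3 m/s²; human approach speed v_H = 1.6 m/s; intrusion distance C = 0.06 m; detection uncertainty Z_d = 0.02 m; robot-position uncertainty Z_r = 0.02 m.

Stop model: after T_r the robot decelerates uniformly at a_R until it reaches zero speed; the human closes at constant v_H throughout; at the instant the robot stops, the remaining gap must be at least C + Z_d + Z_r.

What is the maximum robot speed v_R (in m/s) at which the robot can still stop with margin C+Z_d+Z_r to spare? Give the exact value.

at the boundary: (1/6)·v² + (19/30)·v + (-11/5) = 0
  disc = (19/30)² − 4·(1/6)·(-11/5) = 1681/900 ; √disc = 41/30
  v_R = (−(19/30) + 41/30) / (2·(1/6)) = 11/5 m/s
check:
T_s = v_R/a_R = (11/5)/3 = 0.7333 s
reaction-phase robot travel = 2.2000·0.1000 = 0.2200 m
braking distance = 2.2000²/(2·3.0000) = 0.8067 m
human over T_r+T_s: 1.6000·(0.1000+0.7333) = 1.3333 m
margins: 0.0600+0.0200+0.0200 = 0.1000 m
sum ≈ 0.2200+0.8067+1.3333+0.1000 ≈ 2.4600 m = S ✓

v_R_max = 11/5 m/s = 2.2000 m/s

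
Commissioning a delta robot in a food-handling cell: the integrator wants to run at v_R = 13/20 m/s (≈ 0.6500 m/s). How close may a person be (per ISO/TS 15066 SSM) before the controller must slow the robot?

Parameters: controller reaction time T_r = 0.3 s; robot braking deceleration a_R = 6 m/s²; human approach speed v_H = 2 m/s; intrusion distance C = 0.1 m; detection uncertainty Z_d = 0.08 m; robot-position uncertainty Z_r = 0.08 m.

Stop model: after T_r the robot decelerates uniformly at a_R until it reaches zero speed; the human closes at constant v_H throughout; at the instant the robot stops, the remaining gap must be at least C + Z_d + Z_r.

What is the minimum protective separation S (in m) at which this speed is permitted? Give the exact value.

stop time T_s = (13/20)/6 = 0.1083 s
robot covers v_R·T_r = 0.6500·0.3000 = 0.1950 m before braking
braking distance = 0.6500²/(2·6.0000) = 0.0352 m
human over T_r+T_s: 2.0000·(0.3000+0.1083) = 0.8167 m
C+Z_d+Z_r = 0.1000+0.0800+0.0800 = 0.2600 m
S_min ≈ 0.1950+0.0352+0.8167+0.2600  ⇒  S_min = 2091/1600 m

S_min = 2091/1600 m = 1.3069 m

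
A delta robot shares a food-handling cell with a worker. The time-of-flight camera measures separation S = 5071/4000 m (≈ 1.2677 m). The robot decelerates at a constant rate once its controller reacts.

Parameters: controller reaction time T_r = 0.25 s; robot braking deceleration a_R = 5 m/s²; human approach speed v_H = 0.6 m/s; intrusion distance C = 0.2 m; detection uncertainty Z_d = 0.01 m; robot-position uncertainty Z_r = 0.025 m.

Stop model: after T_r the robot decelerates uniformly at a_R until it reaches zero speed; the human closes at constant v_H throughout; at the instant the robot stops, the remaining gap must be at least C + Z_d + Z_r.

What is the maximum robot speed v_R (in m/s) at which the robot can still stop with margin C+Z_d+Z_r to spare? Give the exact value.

v_R_max = 33/20 m/s = 1.6500 m/s

at the boundary: (1/10)·v² + (37/100)·v + (-3531/4000) = 0
  disc = (37/100)² − 4·(1/10)·(-3531/4000) = 49/100 ; √disc = 7/10
  v_R = (−(37/100) + 7/10) / (2·(1/10)) = 33/20 m/s
check:
stop time T_s = (33/20)/5 = 0.3300 s
reaction-phase robot travel = 1.6500·0.2500 = 0.4125 m
robot under decel: 1.6500²/(2·5.0000) = 0.2722 m
human closes 0.6000·0.5800 = 0.3480 m
margins: 0.2000+0.0100+0.0250 = 0.2350 m
sum ≈ 0.4125+0.2722+0.3480+0.2350 ≈ 1.2677 m = S ✓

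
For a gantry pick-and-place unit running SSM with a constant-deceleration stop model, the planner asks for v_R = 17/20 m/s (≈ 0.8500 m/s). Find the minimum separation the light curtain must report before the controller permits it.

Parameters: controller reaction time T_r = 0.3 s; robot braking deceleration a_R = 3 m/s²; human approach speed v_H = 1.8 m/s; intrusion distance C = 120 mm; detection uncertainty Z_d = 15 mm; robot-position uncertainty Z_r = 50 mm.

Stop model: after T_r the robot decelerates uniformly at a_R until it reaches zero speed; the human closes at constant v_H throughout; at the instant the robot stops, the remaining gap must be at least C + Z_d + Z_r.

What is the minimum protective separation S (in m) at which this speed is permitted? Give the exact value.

braking lasts T_s = (17/20)/3 = 0.2833 s
reaction-phase robot travel = 0.8500·0.3000 = 0.2550 m
robot covers 0.8500·0.2833 − ½·3.0000·0.2833² = 0.1204 m while stopping
human over T_r+T_s: 1.8000·(0.3000+0.2833) = 1.0500 m
C+Z_d+Z_r = 0.1200+0.0150+0.0500 = 0.1850 m
S_min ≈ 0.2550+0.1204+1.0500+0.1850  ⇒  S_min = 773/480 m

S_min = 773/480 m = 1.6104 m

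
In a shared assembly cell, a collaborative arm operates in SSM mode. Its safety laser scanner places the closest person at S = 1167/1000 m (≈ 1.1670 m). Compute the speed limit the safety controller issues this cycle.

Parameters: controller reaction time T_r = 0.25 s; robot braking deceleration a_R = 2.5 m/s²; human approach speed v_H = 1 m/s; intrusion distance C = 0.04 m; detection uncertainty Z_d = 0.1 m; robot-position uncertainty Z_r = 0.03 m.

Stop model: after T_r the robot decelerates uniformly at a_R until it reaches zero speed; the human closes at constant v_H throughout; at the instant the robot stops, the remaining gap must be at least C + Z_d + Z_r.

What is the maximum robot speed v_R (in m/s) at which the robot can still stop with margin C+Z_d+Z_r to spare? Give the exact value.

v_R_max = 9/10 m/s = 0.9000 m/s

quadratic (1/5)·v² + (13/20)·v + (-747/1000) = 0
  disc = (13/20)² − 4·(1/5)·(-747/1000) = 10201/10000 ; √disc = 101/100
  v_R = (−(13/20) + 101/100) / (2·(1/5)) = 9/10 m/s
check:
braking lasts T_s = (9/10)/(5/2) = 0.3600 s
robot covers v_R·T_r = 0.9000·0.2500 = 0.2250 m before braking
braking distance = 0.9000²/(2·2.5000) = 0.1620 m
human over T_r+T_s: 1.0000·(0.2500+0.3600) = 0.6100 m
C+Z_d+Z_r = 0.0400+0.1000+0.0300 = 0.1700 m
sum ≈ 0.2250+0.1620+0.6100+0.1700 ≈ 1.1670 m = S ✓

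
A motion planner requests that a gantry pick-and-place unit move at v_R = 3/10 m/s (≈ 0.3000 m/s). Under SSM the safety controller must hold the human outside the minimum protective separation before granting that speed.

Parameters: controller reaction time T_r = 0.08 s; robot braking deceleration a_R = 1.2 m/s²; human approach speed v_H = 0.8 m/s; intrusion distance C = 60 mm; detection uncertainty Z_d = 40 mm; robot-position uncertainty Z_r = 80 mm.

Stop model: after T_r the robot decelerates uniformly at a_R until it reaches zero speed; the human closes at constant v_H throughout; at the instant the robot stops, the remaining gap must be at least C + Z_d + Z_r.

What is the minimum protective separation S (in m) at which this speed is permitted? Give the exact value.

S_min = 1011/2000 m = 0.5055 m

braking lasts T_s = (3/10)/(6/5) = 0.2500 s
robot in T_r: 0.3000·0.0800 = 0.0240 m
braking distance = 0.3000²/(2·1.2000) = 0.0375 m
person approaches 0.8000·(0.0800+0.2500) = 0.2640 m
C+Z_d+Z_r = 0.0600+0.0400+0.0800 = 0.1800 m
S_min ≈ 0.0240+0.0375+0.2640+0.1800  ⇒  S_min = 1011/2000 m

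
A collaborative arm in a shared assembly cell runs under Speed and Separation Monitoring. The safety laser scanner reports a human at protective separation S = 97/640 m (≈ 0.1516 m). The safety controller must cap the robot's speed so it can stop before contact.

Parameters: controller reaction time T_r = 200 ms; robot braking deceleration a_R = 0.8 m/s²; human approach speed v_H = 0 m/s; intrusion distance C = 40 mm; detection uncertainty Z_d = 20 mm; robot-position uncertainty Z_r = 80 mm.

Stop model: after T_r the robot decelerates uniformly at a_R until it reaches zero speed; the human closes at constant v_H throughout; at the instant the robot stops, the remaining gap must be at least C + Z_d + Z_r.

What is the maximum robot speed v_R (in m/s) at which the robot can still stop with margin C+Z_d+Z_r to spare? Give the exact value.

v_R_max = 1/20 m/s = 0.0500 m/s

quadratic (5/8)·v² + (1/5)·v + (-37/3200) = 0
  disc = (1/5)² − 4·(5/8)·(-37/3200) = 441/6400 ; √disc = 21/80
  v_R = (−(1/5) + 21/80) / (2·(5/8)) = 1/20 m/s
check:
T_s = v_R/a_R = (1/20)/(4/5) = 0.0625 s
robot covers v_R·T_r = 0.0500·0.2000 = 0.0100 m before braking
robot covers 0.0500·0.0625 − ½·0.8000·0.0625² = 0.0016 m while stopping
human over T_r+T_s: 0.0000·(0.2000+0.0625) = 0.0000 m
residual clearance needed = 0.0400+0.0200+0.0800 = 0.1400 m
sum ≈ 0.0100+0.0016+0.0000+0.1400 ≈ 0.1516 m = S ✓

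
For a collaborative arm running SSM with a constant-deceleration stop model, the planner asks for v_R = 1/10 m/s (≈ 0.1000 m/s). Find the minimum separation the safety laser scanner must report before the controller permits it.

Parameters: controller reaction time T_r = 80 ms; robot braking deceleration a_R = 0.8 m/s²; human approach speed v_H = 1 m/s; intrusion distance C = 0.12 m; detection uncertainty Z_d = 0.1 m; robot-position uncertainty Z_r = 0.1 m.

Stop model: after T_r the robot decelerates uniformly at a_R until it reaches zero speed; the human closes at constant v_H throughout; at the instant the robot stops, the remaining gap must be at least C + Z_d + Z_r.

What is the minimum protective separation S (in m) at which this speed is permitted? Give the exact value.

braking lasts T_s = (1/10)/(4/5) = 0.1250 s
reaction-phase robot travel = 0.1000·0.0800 = 0.0080 m
robot covers 0.1000·0.1250 − ½·0.8000·0.1250² = 0.0063 m while stopping
person approaches 1.0000·(0.0800+0.1250) = 0.2050 m
margins: 0.1200+0.1000+0.1000 = 0.3200 m
S_min ≈ 0.0080+0.0063+0.2050+0.3200  ⇒  S_min = 2157/4000 m

S_min = 2157/4000 m = 0.5393 m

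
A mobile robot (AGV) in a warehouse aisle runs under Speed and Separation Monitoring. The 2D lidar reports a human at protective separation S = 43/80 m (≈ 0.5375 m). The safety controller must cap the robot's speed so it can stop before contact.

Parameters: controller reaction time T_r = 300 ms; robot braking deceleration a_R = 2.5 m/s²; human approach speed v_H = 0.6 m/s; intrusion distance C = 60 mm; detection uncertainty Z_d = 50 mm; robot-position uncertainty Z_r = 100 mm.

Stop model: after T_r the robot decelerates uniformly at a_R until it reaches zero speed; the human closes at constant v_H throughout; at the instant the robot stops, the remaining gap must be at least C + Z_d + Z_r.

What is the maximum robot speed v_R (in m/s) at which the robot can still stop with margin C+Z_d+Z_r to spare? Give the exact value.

v_R_max = 1/4 m/s = 0.2500 m/s

collect terms ⇒ (1/5)·v_R² + (27/50)·v_R + (-59/400) = 0
  disc = (27/50)² − 4·(1/5)·(-59/400) = 256/625 ; √disc = 16/25
  v_R = (−(27/50) + 16/25) / (2·(1/5)) = 1/4 m/s
check:
braking lasts T_s = (1/4)/(5/2) = 0.1000 s
robot covers v_R·T_r = 0.2500·0.3000 = 0.0750 m before braking
robot covers 0.2500·0.1000 − ½·2.5000·0.1000² = 0.0125 m while stopping
human closes 0.6000·0.4000 = 0.2400 m
residual clearance needed = 0.0600+0.0500+0.1000 = 0.2100 m
sum ≈ 0.0750+0.0125+0.2400+0.2100 ≈ 0.5375 m = S ✓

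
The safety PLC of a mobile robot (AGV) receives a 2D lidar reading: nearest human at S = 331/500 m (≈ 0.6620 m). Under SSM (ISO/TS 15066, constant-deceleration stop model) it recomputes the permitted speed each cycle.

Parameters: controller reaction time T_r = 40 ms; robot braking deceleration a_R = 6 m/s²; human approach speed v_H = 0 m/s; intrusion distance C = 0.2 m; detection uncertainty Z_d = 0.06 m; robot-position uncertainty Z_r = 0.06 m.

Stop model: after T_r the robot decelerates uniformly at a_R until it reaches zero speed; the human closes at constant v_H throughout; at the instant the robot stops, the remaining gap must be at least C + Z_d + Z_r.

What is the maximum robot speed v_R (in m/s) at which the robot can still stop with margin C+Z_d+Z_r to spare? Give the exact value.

v_R_max = 9/5 m/s = 1.8000 m/s

at the boundary: (1/12)·v² + (1/25)·v + (-171/500) = 0
  disc = (1/25)² − 4·(1/12)·(-171/500) = 289/2500 ; √disc = 17/50
  v_R = (−(1/25) + 17/50) / (2·(1/12)) = 9/5 m/s
check:
stop time T_s = (9/5)/6 = 0.3000 s
robot in T_r: 1.8000·0.0400 = 0.0720 m
robot covers 1.8000·0.3000 − ½·6.0000·0.3000² = 0.2700 m while stopping
human over T_r+T_s: 0.0000·(0.0400+0.3000) = 0.0000 m
margins: 0.2000+0.0600+0.0600 = 0.3200 m
sum ≈ 0.0720+0.2700+0.0000+0.3200 ≈ 0.6620 m = S ✓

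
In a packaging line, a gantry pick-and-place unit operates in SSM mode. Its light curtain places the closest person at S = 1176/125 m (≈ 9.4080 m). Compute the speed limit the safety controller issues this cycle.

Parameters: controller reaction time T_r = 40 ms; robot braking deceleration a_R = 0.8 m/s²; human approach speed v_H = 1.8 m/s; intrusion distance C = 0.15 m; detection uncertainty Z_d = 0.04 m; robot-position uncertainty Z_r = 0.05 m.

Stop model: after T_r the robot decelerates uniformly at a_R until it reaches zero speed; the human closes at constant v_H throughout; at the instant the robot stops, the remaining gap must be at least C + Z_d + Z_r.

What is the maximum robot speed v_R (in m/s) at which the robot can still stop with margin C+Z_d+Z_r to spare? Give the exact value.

at the boundary: (5/8)·v² + (229/100)·v + (-1137/125) = 0
  disc = (229/100)² − 4·(5/8)·(-1137/125) = 279841/10000 ; √disc = 529/100
  v_R = (−(229/100) + 529/100) / (2·(5/8)) = 12/5 m/s
check:
stop time T_s = (12/5)/(4/5) = 3.0000 s
robot in T_r: 2.4000·0.0400 = 0.0960 m
robot covers 2.4000·3.0000 − ½·0.8000·3.0000² = 3.6000 m while stopping
human closes 1.8000·3.0400 = 5.4720 m
residual clearance needed = 0.1500+0.0400+0.0500 = 0.2400 m
sum ≈ 0.0960+3.6000+5.4720+0.2400 ≈ 9.4080 m = S ✓

v_R_max = 12/5 m/s = 2.4000 m/s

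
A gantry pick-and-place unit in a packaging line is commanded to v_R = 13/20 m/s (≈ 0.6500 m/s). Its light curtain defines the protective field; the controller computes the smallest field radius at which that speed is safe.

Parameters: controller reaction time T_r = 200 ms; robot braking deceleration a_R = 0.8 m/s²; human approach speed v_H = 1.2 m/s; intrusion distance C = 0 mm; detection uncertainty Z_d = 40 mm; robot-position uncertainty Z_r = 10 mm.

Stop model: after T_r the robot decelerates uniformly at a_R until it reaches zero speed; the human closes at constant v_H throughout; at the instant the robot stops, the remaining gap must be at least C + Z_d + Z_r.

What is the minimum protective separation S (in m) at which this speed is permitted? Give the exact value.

S_min = 5309/3200 m = 1.6591 m

braking lasts T_s = (13/20)/(4/5) = 0.8125 s
robot covers v_R·T_r = 0.6500·0.2000 = 0.1300 m before braking
robot under decel: 0.6500²/(2·0.8000) = 0.2641 m
human over T_r+T_s: 1.2000·(0.2000+0.8125) = 1.2150 m
residual clearance needed = 0.0000+0.0400+0.0100 = 0.0500 m
S_min ≈ 0.1300+0.2641+1.2150+0.0500  ⇒  S_min = 5309/3200 m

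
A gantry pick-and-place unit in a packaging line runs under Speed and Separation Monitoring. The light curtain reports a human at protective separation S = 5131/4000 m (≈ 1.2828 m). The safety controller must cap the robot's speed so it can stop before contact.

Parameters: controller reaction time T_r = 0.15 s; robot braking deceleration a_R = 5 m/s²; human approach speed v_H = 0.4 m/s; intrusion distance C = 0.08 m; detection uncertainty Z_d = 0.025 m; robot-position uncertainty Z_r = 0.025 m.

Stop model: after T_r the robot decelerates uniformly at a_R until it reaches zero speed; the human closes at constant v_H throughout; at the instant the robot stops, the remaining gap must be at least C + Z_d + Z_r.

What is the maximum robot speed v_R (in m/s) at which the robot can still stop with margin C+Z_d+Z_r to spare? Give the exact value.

v_R_max = 47/20 m/s = 2.3500 m/s

quadratic (1/10)·v² + (23/100)·v + (-4371/4000) = 0
  disc = (23/100)² − 4·(1/10)·(-4371/4000) = 49/100 ; √disc = 7/10
  v_R = (−(23/100) + 7/10) / (2·(1/10)) = 47/20 m/s
check:
T_s = v_R/a_R = (47/20)/5 = 0.4700 s
reaction-phase robot travel = 2.3500·0.1500 = 0.3525 m
robot under decel: 2.3500²/(2·5.0000) = 0.5523 m
human over T_r+T_s: 0.4000·(0.1500+0.4700) = 0.2480 m
C+Z_d+Z_r = 0.0800+0.0250+0.0250 = 0.1300 m
sum ≈ 0.3525+0.5523+0.2480+0.1300 ≈ 1.2828 m = S ✓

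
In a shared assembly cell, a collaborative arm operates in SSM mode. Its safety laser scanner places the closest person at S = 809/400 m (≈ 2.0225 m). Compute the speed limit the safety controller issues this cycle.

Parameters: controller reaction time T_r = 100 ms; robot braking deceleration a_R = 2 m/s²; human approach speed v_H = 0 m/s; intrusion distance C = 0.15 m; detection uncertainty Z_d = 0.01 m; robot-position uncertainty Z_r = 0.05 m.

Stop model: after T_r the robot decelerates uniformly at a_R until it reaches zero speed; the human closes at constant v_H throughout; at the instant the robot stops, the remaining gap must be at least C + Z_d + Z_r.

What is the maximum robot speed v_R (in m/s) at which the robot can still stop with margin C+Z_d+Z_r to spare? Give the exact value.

collect terms ⇒ (1/4)·v_R² + (1/10)·v_R + (-29/16) = 0
  disc = (1/10)² − 4·(1/4)·(-29/16) = 729/400 ; √disc = 27/20
  v_R = (−(1/10) + 27/20) / (2·(1/4)) = 5/2 m/s
check:
stop time T_s = (5/2)/2 = 1.2500 s
robot covers v_R·T_r = 2.5000·0.1000 = 0.2500 m before braking
braking distance = 2.5000²/(2·2.0000) = 1.5625 m
human over T_r+T_s: 0.0000·(0.1000+1.2500) = 0.0000 m
residual clearance needed = 0.1500+0.0100+0.0500 = 0.2100 m
sum ≈ 0.2500+1.5625+0.0000+0.2100 ≈ 2.0225 m = S ✓

v_R_max = 5/2 m/s = 2.5000 m/s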